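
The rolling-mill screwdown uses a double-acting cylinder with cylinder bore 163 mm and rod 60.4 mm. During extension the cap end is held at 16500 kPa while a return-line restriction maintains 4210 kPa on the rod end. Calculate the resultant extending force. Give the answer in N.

F ≈ 2.69e5 N

Cap-side area A_cap = π/4 × (163 mm)² = 20870 mm^2
Rod-side annular area A_ann = π/4 × (163² − 60.4²) = 18000 mm^2
Net thrust = P_cap·A_cap − P_rod·A_ann = 3.443e5 N − 75790 N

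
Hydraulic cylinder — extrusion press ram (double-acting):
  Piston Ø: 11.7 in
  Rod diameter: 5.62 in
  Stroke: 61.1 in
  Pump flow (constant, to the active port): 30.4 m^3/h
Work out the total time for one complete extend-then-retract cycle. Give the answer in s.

Cap-side area A_cap = π/4 × (11.7 in)² = 107.5 in^2
Rod-side annular area A_ann = π/4 × (11.7² − 5.62²) = 82.71 in^2
t_ext = A_cap·L/Q = 12.75 s
t_ret = A_ann·L/Q = 9.806 s
t_cycle = t_ext + t_ret

t ≈ 22.6 s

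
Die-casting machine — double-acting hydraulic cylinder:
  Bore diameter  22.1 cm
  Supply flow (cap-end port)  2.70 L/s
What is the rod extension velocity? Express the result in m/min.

Cap-side area A_cap = π/4 × (22.1 cm)² = 383.6 cm^2
v = Q / A

v ≈ 4.22 m/min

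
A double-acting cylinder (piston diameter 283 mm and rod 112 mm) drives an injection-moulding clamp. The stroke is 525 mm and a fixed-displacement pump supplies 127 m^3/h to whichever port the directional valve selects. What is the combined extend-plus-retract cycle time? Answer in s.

Cap-side area A_cap = π/4 × (283 mm)² = 62900 mm^2
Rod-side annular area A_ann = π/4 × (283² − 112²) = 53050 mm^2
t_ext = A_cap·L/Q = 0.9361 s
t_ret = A_ann·L/Q = 0.7895 s
t_cycle = t_ext + t_ret

t ≈ 1.73 s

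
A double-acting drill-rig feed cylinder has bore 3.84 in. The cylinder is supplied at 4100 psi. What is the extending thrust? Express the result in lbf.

Cap-side area A_cap = π/4 × (3.84 in)² = 11.58 in^2
F = P × A_cap = 4100 psi × A_cap

F ≈ 47500 lbf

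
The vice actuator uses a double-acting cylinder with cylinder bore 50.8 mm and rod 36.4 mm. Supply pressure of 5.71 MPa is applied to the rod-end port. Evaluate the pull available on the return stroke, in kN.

Rod-side annular area A_ann = π/4 × (50.8² − 36.4²) = 986.2 mm^2
On retraction the pressure acts on the annular area (bore minus rod).
F = P × A_ann

F ≈ 5.63 kN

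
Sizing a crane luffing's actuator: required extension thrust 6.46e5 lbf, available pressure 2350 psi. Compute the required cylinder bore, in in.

Extension force acts on the full piston face: F = P × (π/4)D².
D = √(4F / (πP)) = √(4 × 6.46e5 lbf / (π × 2350 psi))

D ≈ 18.7 in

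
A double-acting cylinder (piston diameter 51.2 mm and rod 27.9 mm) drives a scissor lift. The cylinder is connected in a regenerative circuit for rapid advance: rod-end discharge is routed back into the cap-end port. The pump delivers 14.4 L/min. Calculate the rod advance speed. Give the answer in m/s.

In regeneration the rod-end outflow joins the pump flow into the cap end, so the net volume the pump must supply per unit advance equals the rod cross-section area.
Rod cross-section A_rod = π/4 × (27.9 mm)² = 611.4 mm^2
v = Q_pump / A_rod

v ≈ 0.393 m/s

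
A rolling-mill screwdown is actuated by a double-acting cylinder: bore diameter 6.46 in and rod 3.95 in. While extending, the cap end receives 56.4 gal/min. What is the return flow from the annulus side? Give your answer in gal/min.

Cap-side area A_cap = π/4 × (6.46 in)² = 32.78 in^2
Rod-side annular area A_ann = π/4 × (6.46² − 3.95²) = 20.52 in^2
Piston speed v = Q_in/A_cap; rod-end outflow Q_out = v × A_ann = Q_in × A_ann/A_cap.

Q_out ≈ 35.3 gal/min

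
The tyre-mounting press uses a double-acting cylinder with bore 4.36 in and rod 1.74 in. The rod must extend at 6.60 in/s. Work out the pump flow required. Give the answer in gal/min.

Cap-side area A_cap = π/4 × (4.36 in)² = 14.93 in^2
Q = A × v

Q ≈ 25.6 gal/min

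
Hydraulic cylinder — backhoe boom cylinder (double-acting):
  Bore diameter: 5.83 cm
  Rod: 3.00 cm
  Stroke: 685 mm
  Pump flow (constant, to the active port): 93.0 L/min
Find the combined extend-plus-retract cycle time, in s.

t ≈ 2.05 s

Cap-side area A_cap = π/4 × (5.83 cm)² = 26.69 cm^2
Rod-side annular area A_ann = π/4 × (5.83² − 3.00²) = 19.63 cm^2
t_ext = A_cap·L/Q = 1.180 s
t_ret = A_ann·L/Q = 0.8674 s
t_cycle = t_ext + t_ret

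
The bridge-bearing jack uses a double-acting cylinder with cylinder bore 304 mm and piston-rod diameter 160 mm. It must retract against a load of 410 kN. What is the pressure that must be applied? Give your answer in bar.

P ≈ 78.1 bar

Rod-side annular area A_ann = π/4 × (304² − 160²) = 52480 mm^2
Retraction: pressure acts on the annular area.
P = F / A = 410 kN / A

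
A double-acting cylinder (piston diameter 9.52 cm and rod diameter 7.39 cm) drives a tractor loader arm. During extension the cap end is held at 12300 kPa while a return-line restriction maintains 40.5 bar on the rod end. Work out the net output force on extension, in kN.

Cap-side area A_cap = π/4 × (9.52 cm)² = 71.18 cm^2
Rod-side annular area A_ann = π/4 × (9.52² − 7.39²) = 28.29 cm^2
Net thrust = P_cap·A_cap − P_rod·A_ann = 87.55 kN − 11.46 kN

F ≈ 76.1 kN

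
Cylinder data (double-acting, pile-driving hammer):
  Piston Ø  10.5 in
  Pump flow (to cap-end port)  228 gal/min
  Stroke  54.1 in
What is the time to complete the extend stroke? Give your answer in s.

t ≈ 5.34 s

Cap-side area A_cap = π/4 × (10.5 in)² = 86.59 in^2
Swept volume V = A × L; t = V / Q = A·L / Q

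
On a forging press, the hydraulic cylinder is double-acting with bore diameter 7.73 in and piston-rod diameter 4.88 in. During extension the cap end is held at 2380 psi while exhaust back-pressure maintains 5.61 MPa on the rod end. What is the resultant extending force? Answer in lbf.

F ≈ 88700 lbf

Cap-side area A_cap = π/4 × (7.73 in)² = 46.93 in^2
Rod-side annular area A_ann = π/4 × (7.73² − 4.88²) = 28.23 in^2
Net thrust = P_cap·A_cap − P_rod·A_ann = 1.117e5 lbf − 22970 lbf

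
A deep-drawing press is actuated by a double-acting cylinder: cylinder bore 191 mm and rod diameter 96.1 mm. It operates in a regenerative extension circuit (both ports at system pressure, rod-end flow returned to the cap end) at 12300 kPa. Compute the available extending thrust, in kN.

With equal pressure on both faces, forces on the annular region cancel; the net push is pressure × rod cross-section.
Rod cross-section A_rod = π/4 × (96.1 mm)² = 7253 mm^2
F = P × A_rod

F ≈ 89.2 kN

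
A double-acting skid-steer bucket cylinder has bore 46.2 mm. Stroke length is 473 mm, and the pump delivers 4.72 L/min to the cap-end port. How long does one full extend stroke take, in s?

Cap-side area A_cap = π/4 × (46.2 mm)² = 1676 mm^2
Swept volume V = A × L; t = V / Q = A·L / Q

t ≈ 10.1 s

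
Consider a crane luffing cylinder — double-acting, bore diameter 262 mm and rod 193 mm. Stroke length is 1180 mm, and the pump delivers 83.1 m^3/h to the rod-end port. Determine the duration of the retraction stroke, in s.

t ≈ 1.26 s

Rod-side annular area A_ann = π/4 × (262² − 193²) = 24660 mm^2
Swept volume V = A × L; t = V / Q = A·L / Q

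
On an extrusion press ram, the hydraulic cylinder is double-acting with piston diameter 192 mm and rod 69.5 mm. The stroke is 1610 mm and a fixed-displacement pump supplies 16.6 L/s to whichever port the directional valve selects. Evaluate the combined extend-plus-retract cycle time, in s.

Cap-side area A_cap = π/4 × (192 mm)² = 28950 mm^2
Rod-side annular area A_ann = π/4 × (192² − 69.5²) = 25160 mm^2
t_ext = A_cap·L/Q = 2.808 s
t_ret = A_ann·L/Q = 2.440 s
t_cycle = t_ext + t_ret

t ≈ 5.25 s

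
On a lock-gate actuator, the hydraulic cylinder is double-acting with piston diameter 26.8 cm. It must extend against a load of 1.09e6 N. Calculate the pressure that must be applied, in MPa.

Cap-side area A_cap = π/4 × (26.8 cm)² = 564.1 cm^2
P = F / A = 1.09e6 N / A

P ≈ 19.3 MPa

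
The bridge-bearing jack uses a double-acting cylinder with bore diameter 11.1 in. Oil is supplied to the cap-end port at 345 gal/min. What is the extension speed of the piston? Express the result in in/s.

v ≈ 13.7 in/s

Cap-side area A_cap = π/4 × (11.1 in)² = 96.77 in^2
v = Q / A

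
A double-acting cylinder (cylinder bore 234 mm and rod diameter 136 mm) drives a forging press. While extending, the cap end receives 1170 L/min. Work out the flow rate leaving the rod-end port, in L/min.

Q_out ≈ 775 L/min

Cap-side area A_cap = π/4 × (234 mm)² = 43010 mm^2
Rod-side annular area A_ann = π/4 × (234² − 136²) = 28480 mm^2
Piston speed v = Q_in/A_cap; rod-end outflow Q_out = v × A_ann = Q_in × A_ann/A_cap.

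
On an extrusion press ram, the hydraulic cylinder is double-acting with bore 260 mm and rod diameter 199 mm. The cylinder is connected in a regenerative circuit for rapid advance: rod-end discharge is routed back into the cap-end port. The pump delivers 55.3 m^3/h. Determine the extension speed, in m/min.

In regeneration the rod-end outflow joins the pump flow into the cap end, so the net volume the pump must supply per unit advance equals the rod cross-section area.
Rod cross-section A_rod = π/4 × (199 mm)² = 31100 mm^2
v = Q_pump / A_rod

v ≈ 29.6 m/min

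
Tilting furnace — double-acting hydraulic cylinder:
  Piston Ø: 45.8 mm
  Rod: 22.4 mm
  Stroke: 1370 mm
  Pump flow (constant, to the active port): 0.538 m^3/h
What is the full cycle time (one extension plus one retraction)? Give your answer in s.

Cap-side area A_cap = π/4 × (45.8 mm)² = 1647 mm^2
Rod-side annular area A_ann = π/4 × (45.8² − 22.4²) = 1253 mm^2
t_ext = A_cap·L/Q = 15.10 s
t_ret = A_ann·L/Q = 11.49 s
t_cycle = t_ext + t_ret

t ≈ 26.6 s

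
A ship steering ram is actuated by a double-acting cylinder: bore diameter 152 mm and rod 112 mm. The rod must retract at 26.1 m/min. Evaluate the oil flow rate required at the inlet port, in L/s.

Rod-side annular area A_ann = π/4 × (152² − 112²) = 8294 mm^2
Q = A × v

Q ≈ 3.61 L/s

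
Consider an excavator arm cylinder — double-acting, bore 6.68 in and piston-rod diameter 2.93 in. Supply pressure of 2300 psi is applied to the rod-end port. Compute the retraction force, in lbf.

F ≈ 65100 lbf

Rod-side annular area A_ann = π/4 × (6.68² − 2.93²) = 28.30 in^2
On retraction the pressure acts on the annular area (bore minus rod).
F = P × A_ann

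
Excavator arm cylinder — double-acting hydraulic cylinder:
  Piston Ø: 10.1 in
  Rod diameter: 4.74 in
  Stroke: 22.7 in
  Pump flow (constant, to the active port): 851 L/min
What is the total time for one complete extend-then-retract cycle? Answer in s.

t ≈ 3.74 s

Cap-side area A_cap = π/4 × (10.1 in)² = 80.12 in^2
Rod-side annular area A_ann = π/4 × (10.1² − 4.74²) = 62.47 in^2
t_ext = A_cap·L/Q = 2.101 s
t_ret = A_ann·L/Q = 1.638 s
t_cycle = t_ext + t_ret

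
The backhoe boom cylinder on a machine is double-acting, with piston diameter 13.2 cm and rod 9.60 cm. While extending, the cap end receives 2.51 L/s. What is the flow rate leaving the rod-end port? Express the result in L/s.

Cap-side area A_cap = π/4 × (13.2 cm)² = 136.8 cm^2
Rod-side annular area A_ann = π/4 × (13.2² − 9.60²) = 64.47 cm^2
Piston speed v = Q_in/A_cap; rod-end outflow Q_out = v × A_ann = Q_in × A_ann/A_cap.

Q_out ≈ 1.18 L/s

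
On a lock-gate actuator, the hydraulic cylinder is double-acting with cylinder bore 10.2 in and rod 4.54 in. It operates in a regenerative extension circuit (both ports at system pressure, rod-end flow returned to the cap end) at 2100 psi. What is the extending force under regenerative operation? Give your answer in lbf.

F ≈ 34000 lbf

With equal pressure on both faces, forces on the annular region cancel; the net push is pressure × rod cross-section.
Rod cross-section A_rod = π/4 × (4.54 in)² = 16.19 in^2
F = P × A_rod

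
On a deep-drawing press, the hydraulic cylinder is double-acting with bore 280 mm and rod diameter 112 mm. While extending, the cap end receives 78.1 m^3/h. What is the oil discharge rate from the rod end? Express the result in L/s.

Cap-side area A_cap = π/4 × (280 mm)² = 61580 mm^2
Rod-side annular area A_ann = π/4 × (280² − 112²) = 51720 mm^2
Piston speed v = Q_in/A_cap; rod-end outflow Q_out = v × A_ann = Q_in × A_ann/A_cap.

Q_out ≈ 18.2 L/s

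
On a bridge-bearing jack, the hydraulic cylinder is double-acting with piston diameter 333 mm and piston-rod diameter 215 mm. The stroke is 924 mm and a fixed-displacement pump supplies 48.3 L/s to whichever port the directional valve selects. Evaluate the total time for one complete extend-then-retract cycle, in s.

t ≈ 2.64 s

Cap-side area A_cap = π/4 × (333 mm)² = 87090 mm^2
Rod-side annular area A_ann = π/4 × (333² − 215²) = 50790 mm^2
t_ext = A_cap·L/Q = 1.666 s
t_ret = A_ann·L/Q = 0.9716 s
t_cycle = t_ext + t_ret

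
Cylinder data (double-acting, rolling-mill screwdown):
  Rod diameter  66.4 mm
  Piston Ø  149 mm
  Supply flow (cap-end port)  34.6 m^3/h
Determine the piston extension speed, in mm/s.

Cap-side area A_cap = π/4 × (149 mm)² = 17440 mm^2
v = Q / A

v ≈ 551 mm/s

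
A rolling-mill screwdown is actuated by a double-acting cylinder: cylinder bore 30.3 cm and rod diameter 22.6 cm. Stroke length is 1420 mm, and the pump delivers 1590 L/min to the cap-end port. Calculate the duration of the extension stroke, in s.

Cap-side area A_cap = π/4 × (30.3 cm)² = 721.1 cm^2
Swept volume V = A × L; t = V / Q = A·L / Q

t ≈ 3.86 s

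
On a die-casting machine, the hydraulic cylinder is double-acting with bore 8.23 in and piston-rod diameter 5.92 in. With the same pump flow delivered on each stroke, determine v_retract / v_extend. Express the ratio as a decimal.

v_ret/v_ext ≈ 2.07

Cap-side area A_cap = π/4 × (8.23 in)² = 53.20 in^2
Rod-side annular area A_ann = π/4 × (8.23² − 5.92²) = 25.67 in^2
For equal Q, v ∝ 1/A, so v_ret/v_ext = A_cap/A_ann.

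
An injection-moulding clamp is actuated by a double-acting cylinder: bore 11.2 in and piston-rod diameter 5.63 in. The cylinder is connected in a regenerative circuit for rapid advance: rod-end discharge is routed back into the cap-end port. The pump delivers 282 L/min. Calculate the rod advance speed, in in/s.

v ≈ 11.5 in/s

In regeneration the rod-end outflow joins the pump flow into the cap end, so the net volume the pump must supply per unit advance equals the rod cross-section area.
Rod cross-section A_rod = π/4 × (5.63 in)² = 24.89 in^2
v = Q_pump / A_rod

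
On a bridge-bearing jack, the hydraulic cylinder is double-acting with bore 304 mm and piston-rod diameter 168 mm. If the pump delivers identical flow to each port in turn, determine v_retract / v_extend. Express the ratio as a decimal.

v_ret/v_ext ≈ 1.44

Cap-side area A_cap = π/4 × (304 mm)² = 72580 mm^2
Rod-side annular area A_ann = π/4 × (304² − 168²) = 50420 mm^2
For equal Q, v ∝ 1/A, so v_ret/v_ext = A_cap/A_ann.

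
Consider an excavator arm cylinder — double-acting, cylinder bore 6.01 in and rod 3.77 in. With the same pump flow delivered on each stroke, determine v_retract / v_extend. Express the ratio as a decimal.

Cap-side area A_cap = π/4 × (6.01 in)² = 28.37 in^2
Rod-side annular area A_ann = π/4 × (6.01² − 3.77²) = 17.21 in^2
For equal Q, v ∝ 1/A, so v_ret/v_ext = A_cap/A_ann.

v_ret/v_ext ≈ 1.65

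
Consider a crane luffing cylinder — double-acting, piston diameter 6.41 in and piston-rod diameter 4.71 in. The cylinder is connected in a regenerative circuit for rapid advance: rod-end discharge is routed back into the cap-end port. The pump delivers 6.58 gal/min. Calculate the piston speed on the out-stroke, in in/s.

v ≈ 1.45 in/s

In regeneration the rod-end outflow joins the pump flow into the cap end, so the net volume the pump must supply per unit advance equals the rod cross-section area.
Rod cross-section A_rod = π/4 × (4.71 in)² = 17.42 in^2
v = Q_pump / A_rod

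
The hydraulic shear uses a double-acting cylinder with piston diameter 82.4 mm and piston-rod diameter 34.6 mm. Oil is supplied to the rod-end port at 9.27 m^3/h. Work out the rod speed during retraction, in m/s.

v ≈ 0.586 m/s

Rod-side annular area A_ann = π/4 × (82.4² − 34.6²) = 4392 mm^2
Flow into the rod-end port fills the annular volume.
v = Q / A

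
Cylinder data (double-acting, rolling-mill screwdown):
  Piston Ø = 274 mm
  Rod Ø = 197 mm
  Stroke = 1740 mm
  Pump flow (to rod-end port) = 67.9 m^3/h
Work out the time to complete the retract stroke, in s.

Rod-side annular area A_ann = π/4 × (274² − 197²) = 28480 mm^2
Swept volume V = A × L; t = V / Q = A·L / Q

t ≈ 2.63 s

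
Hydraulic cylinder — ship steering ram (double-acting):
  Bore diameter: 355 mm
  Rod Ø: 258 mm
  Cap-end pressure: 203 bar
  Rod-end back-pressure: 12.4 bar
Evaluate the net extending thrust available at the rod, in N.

Cap-side area A_cap = π/4 × (355 mm)² = 98980 mm^2
Rod-side annular area A_ann = π/4 × (355² − 258²) = 46700 mm^2
Net thrust = P_cap·A_cap − P_rod·A_ann = 2.009e6 N − 57910 N

F ≈ 1.95e6 N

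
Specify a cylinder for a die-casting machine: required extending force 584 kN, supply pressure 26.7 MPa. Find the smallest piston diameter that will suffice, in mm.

D ≈ 167 mm

Extension force acts on the full piston face: F = P × (π/4)D².
D = √(4F / (πP)) = √(4 × 584 kN / (π × 26.7 MPa))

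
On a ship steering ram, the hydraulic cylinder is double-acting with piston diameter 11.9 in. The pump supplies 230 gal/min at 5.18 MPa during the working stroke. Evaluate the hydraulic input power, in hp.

Hydraulic power = P × Q

W ≈ 101 hp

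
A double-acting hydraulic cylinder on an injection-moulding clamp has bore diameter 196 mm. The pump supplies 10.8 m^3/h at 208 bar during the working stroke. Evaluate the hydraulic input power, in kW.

Hydraulic power = P × Q

W ≈ 62.4 kW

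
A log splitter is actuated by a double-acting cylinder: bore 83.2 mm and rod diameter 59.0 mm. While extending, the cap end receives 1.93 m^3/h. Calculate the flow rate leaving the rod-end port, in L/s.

Q_out ≈ 0.267 L/s

Cap-side area A_cap = π/4 × (83.2 mm)² = 5437 mm^2
Rod-side annular area A_ann = π/4 × (83.2² − 59.0²) = 2703 mm^2
Piston speed v = Q_in/A_cap; rod-end outflow Q_out = v × A_ann = Q_in × A_ann/A_cap.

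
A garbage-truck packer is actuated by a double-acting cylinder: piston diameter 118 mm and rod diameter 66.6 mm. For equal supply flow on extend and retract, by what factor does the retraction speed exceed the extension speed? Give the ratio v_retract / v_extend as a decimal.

Cap-side area A_cap = π/4 × (118 mm)² = 10940 mm^2
Rod-side annular area A_ann = π/4 × (118² − 66.6²) = 7452 mm^2
For equal Q, v ∝ 1/A, so v_ret/v_ext = A_cap/A_ann.

v_ret/v_ext ≈ 1.47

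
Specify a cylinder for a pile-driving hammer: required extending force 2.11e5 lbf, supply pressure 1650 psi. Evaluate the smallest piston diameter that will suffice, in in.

Extension force acts on the full piston face: F = P × (π/4)D².
D = √(4F / (πP)) = √(4 × 2.11e5 lbf / (π × 1650 psi))

D ≈ 12.8 in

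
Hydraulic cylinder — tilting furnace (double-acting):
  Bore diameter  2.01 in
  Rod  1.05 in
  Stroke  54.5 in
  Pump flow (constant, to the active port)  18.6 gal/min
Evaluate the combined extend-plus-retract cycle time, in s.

Cap-side area A_cap = π/4 × (2.01 in)² = 3.173 in^2
Rod-side annular area A_ann = π/4 × (2.01² − 1.05²) = 2.307 in^2
t_ext = A_cap·L/Q = 2.415 s
t_ret = A_ann·L/Q = 1.756 s
t_cycle = t_ext + t_ret

t ≈ 4.17 s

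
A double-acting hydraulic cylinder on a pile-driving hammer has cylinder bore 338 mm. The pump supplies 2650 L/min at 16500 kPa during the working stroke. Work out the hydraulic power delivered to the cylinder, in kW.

Hydraulic power = P × Q

W ≈ 729 kW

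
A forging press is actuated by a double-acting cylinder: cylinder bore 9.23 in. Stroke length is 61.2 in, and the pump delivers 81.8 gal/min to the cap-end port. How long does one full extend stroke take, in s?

t ≈ 13.0 s

Cap-side area A_cap = π/4 × (9.23 in)² = 66.91 in^2
Swept volume V = A × L; t = V / Q = A·L / Q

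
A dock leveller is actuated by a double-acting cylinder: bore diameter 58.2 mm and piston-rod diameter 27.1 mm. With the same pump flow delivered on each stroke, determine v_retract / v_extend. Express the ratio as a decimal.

Cap-side area A_cap = π/4 × (58.2 mm)² = 2660 mm^2
Rod-side annular area A_ann = π/4 × (58.2² − 27.1²) = 2084 mm^2
For equal Q, v ∝ 1/A, so v_ret/v_ext = A_cap/A_ann.

v_ret/v_ext ≈ 1.28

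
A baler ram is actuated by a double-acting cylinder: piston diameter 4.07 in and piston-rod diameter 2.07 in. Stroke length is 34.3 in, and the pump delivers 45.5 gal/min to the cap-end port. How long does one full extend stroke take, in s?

Cap-side area A_cap = π/4 × (4.07 in)² = 13.01 in^2
Swept volume V = A × L; t = V / Q = A·L / Q

t ≈ 2.55 s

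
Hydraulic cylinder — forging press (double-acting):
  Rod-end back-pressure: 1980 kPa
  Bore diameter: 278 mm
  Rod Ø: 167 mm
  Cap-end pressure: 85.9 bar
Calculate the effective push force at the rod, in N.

F ≈ 4.45e5 N

Cap-side area A_cap = π/4 × (278 mm)² = 60700 mm^2
Rod-side annular area A_ann = π/4 × (278² − 167²) = 38790 mm^2
Net thrust = P_cap·A_cap − P_rod·A_ann = 5.214e5 N − 76810 N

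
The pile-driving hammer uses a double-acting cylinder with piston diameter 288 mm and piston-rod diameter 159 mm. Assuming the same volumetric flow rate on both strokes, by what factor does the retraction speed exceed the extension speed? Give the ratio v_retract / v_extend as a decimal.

v_ret/v_ext ≈ 1.44

Cap-side area A_cap = π/4 × (288 mm)² = 65140 mm^2
Rod-side annular area A_ann = π/4 × (288² − 159²) = 45290 mm^2
For equal Q, v ∝ 1/A, so v_ret/v_ext = A_cap/A_ann.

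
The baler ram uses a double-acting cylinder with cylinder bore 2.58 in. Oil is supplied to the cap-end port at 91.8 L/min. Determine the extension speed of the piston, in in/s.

v ≈ 17.9 in/s

Cap-side area A_cap = π/4 × (2.58 in)² = 5.228 in^2
v = Q / A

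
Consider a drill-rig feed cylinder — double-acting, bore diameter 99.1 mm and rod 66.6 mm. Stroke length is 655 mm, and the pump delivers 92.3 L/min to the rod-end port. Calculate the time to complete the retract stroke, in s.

t ≈ 1.80 s

Rod-side annular area A_ann = π/4 × (99.1² − 66.6²) = 4230 mm^2
Swept volume V = A × L; t = V / Q = A·L / Q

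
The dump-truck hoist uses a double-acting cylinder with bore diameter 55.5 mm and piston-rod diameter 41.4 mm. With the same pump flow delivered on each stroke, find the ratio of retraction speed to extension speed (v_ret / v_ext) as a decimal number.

v_ret/v_ext ≈ 2.25

Cap-side area A_cap = π/4 × (55.5 mm)² = 2419 mm^2
Rod-side annular area A_ann = π/4 × (55.5² − 41.4²) = 1073 mm^2
For equal Q, v ∝ 1/A, so v_ret/v_ext = A_cap/A_ann.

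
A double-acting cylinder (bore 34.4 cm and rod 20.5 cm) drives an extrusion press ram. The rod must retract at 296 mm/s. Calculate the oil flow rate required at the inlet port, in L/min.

Q ≈ 1060 L/min

Rod-side annular area A_ann = π/4 × (34.4² − 20.5²) = 599.3 cm^2
Q = A × v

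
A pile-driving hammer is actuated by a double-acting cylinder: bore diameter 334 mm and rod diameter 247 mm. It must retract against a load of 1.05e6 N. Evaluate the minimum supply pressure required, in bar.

Rod-side annular area A_ann = π/4 × (334² − 247²) = 39700 mm^2
Retraction: pressure acts on the annular area.
P = F / A = 1.05e6 N / A

P ≈ 264 bar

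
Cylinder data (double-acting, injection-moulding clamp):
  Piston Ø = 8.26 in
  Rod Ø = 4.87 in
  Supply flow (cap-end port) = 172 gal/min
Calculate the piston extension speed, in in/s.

Cap-side area A_cap = π/4 × (8.26 in)² = 53.59 in^2
v = Q / A

v ≈ 12.4 in/s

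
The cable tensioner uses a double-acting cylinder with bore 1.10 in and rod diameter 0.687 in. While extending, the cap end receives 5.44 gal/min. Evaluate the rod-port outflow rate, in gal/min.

Q_out ≈ 3.32 gal/min

Cap-side area A_cap = π/4 × (1.10 in)² = 0.9503 in^2
Rod-side annular area A_ann = π/4 × (1.10² − 0.687²) = 0.5796 in^2
Piston speed v = Q_in/A_cap; rod-end outflow Q_out = v × A_ann = Q_in × A_ann/A_cap.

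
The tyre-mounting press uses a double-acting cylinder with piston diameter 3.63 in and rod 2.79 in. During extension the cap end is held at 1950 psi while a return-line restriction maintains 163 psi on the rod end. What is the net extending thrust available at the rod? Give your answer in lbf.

F ≈ 19500 lbf

Cap-side area A_cap = π/4 × (3.63 in)² = 10.35 in^2
Rod-side annular area A_ann = π/4 × (3.63² − 2.79²) = 4.235 in^2
Net thrust = P_cap·A_cap − P_rod·A_ann = 20180 lbf − 690.4 lbf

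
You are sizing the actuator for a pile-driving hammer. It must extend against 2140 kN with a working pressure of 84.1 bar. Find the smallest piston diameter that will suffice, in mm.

Extension force acts on the full piston face: F = P × (π/4)D².
D = √(4F / (πP)) = √(4 × 2140 kN / (π × 84.1 bar))

D ≈ 569 mm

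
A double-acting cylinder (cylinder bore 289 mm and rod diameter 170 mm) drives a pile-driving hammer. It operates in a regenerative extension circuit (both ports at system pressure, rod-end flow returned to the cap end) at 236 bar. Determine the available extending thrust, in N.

With equal pressure on both faces, forces on the annular region cancel; the net push is pressure × rod cross-section.
Rod cross-section A_rod = π/4 × (170 mm)² = 22700 mm^2
F = P × A_rod

F ≈ 5.36e5 N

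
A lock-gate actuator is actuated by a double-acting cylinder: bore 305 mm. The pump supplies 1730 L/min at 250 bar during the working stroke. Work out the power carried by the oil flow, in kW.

Hydraulic power = P × Q

W ≈ 721 kW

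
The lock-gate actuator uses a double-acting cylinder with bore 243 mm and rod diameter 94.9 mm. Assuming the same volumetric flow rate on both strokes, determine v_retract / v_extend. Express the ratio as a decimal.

Cap-side area A_cap = π/4 × (243 mm)² = 46380 mm^2
Rod-side annular area A_ann = π/4 × (243² − 94.9²) = 39300 mm^2
For equal Q, v ∝ 1/A, so v_ret/v_ext = A_cap/A_ann.

v_ret/v_ext ≈ 1.18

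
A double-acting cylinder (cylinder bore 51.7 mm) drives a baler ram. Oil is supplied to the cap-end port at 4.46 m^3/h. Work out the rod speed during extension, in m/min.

v ≈ 35.4 m/min

Cap-side area A_cap = π/4 × (51.7 mm)² = 2099 mm^2
v = Q / A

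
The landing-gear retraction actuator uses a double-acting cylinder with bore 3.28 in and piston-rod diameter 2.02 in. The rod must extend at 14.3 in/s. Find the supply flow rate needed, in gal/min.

Q ≈ 31.4 gal/min

Cap-side area A_cap = π/4 × (3.28 in)² = 8.450 in^2
Q = A × v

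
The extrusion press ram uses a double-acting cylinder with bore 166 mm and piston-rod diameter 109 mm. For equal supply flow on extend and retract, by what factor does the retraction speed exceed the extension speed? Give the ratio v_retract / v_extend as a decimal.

v_ret/v_ext ≈ 1.76

Cap-side area A_cap = π/4 × (166 mm)² = 21640 mm^2
Rod-side annular area A_ann = π/4 × (166² − 109²) = 12310 mm^2
For equal Q, v ∝ 1/A, so v_ret/v_ext = A_cap/A_ann.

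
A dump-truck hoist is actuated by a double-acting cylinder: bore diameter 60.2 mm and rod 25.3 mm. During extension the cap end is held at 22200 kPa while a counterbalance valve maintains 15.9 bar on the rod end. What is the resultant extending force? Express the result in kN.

F ≈ 59.5 kN

Cap-side area A_cap = π/4 × (60.2 mm)² = 2846 mm^2
Rod-side annular area A_ann = π/4 × (60.2² − 25.3²) = 2344 mm^2
Net thrust = P_cap·A_cap − P_rod·A_ann = 63.19 kN − 3.726 kN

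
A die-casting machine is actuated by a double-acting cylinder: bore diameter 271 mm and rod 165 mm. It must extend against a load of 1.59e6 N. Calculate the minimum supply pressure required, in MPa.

Cap-side area A_cap = π/4 × (271 mm)² = 57680 mm^2
P = F / A = 1.59e6 N / A

P ≈ 27.6 MPa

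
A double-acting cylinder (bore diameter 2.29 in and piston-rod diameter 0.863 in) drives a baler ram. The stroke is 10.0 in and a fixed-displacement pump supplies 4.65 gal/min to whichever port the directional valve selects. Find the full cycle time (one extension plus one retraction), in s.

Cap-side area A_cap = π/4 × (2.29 in)² = 4.119 in^2
Rod-side annular area A_ann = π/4 × (2.29² − 0.863²) = 3.534 in^2
t_ext = A_cap·L/Q = 2.301 s
t_ret = A_ann·L/Q = 1.974 s
t_cycle = t_ext + t_ret

t ≈ 4.27 s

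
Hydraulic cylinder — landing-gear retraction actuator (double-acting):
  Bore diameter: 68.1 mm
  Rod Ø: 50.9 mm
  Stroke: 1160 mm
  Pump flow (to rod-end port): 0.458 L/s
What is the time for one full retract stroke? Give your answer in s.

t ≈ 4.07 s

Rod-side annular area A_ann = π/4 × (68.1² − 50.9²) = 1608 mm^2
Swept volume V = A × L; t = V / Q = A·L / Q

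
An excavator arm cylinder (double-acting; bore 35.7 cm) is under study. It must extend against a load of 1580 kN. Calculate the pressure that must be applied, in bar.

P ≈ 158 bar

Cap-side area A_cap = π/4 × (35.7 cm)² = 1001 cm^2
P = F / A = 1580 kN / A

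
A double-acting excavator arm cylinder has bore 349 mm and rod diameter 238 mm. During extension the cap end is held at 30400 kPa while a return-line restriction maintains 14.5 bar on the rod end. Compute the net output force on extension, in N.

Cap-side area A_cap = π/4 × (349 mm)² = 95660 mm^2
Rod-side annular area A_ann = π/4 × (349² − 238²) = 51170 mm^2
Net thrust = P_cap·A_cap − P_rod·A_ann = 2.908e6 N − 74200 N

F ≈ 2.83e6 N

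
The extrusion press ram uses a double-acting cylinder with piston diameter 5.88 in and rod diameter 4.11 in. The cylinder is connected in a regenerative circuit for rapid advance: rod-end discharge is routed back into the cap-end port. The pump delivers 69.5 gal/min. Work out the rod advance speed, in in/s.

v ≈ 20.2 in/s

In regeneration the rod-end outflow joins the pump flow into the cap end, so the net volume the pump must supply per unit advance equals the rod cross-section area.
Rod cross-section A_rod = π/4 × (4.11 in)² = 13.27 in^2
v = Q_pump / A_rod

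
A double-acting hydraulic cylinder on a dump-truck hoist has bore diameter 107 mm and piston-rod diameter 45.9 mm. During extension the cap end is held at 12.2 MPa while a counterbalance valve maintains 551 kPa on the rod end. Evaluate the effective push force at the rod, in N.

F ≈ 1.06e5 N

Cap-side area A_cap = π/4 × (107 mm)² = 8992 mm^2
Rod-side annular area A_ann = π/4 × (107² − 45.9²) = 7337 mm^2
Net thrust = P_cap·A_cap − P_rod·A_ann = 1.097e5 N − 4043 N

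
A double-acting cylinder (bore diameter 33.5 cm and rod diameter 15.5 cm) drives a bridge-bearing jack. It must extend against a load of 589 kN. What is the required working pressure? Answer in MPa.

Cap-side area A_cap = π/4 × (33.5 cm)² = 881.4 cm^2
P = F / A = 589 kN / A

P ≈ 6.68 MPa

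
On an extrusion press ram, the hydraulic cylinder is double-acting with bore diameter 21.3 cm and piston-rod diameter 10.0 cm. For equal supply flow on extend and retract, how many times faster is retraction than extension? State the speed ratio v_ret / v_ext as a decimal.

v_ret/v_ext ≈ 1.28

Cap-side area A_cap = π/4 × (21.3 cm)² = 356.3 cm^2
Rod-side annular area A_ann = π/4 × (21.3² − 10.0²) = 277.8 cm^2
For equal Q, v ∝ 1/A, so v_ret/v_ext = A_cap/A_ann.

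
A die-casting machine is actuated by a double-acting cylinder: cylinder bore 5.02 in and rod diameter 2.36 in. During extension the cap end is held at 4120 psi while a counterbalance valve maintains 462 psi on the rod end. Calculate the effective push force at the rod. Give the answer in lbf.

Cap-side area A_cap = π/4 × (5.02 in)² = 19.79 in^2
Rod-side annular area A_ann = π/4 × (5.02² − 2.36²) = 15.42 in^2
Net thrust = P_cap·A_cap − P_rod·A_ann = 81540 lbf − 7123 lbf

F ≈ 74400 lbf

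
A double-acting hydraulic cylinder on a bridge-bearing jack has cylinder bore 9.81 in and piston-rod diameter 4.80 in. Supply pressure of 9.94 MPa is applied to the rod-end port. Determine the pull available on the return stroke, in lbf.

F ≈ 82900 lbf

Rod-side annular area A_ann = π/4 × (9.81² − 4.80²) = 57.49 in^2
On retraction the pressure acts on the annular area (bore minus rod).
F = P × A_ann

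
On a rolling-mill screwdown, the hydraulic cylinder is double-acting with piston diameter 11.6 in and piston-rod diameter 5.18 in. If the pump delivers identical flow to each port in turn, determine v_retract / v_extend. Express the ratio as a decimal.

Cap-side area A_cap = π/4 × (11.6 in)² = 105.7 in^2
Rod-side annular area A_ann = π/4 × (11.6² − 5.18²) = 84.61 in^2
For equal Q, v ∝ 1/A, so v_ret/v_ext = A_cap/A_ann.

v_ret/v_ext ≈ 1.25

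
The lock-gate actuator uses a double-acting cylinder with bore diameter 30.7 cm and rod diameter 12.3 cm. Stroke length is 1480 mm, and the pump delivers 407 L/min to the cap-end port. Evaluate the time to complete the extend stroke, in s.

t ≈ 16.2 s

Cap-side area A_cap = π/4 × (30.7 cm)² = 740.2 cm^2
Swept volume V = A × L; t = V / Q = A·L / Q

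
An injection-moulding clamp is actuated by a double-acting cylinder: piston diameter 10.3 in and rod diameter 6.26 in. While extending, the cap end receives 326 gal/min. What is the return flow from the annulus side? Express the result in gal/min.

Q_out ≈ 206 gal/min

Cap-side area A_cap = π/4 × (10.3 in)² = 83.32 in^2
Rod-side annular area A_ann = π/4 × (10.3² − 6.26²) = 52.55 in^2
Piston speed v = Q_in/A_cap; rod-end outflow Q_out = v × A_ann = Q_in × A_ann/A_cap.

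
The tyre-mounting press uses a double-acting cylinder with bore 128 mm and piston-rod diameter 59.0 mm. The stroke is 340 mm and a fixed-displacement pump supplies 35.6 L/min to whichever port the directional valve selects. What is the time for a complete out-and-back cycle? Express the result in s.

t ≈ 13.2 s

Cap-side area A_cap = π/4 × (128 mm)² = 12870 mm^2
Rod-side annular area A_ann = π/4 × (128² − 59.0²) = 10130 mm^2
t_ext = A_cap·L/Q = 7.374 s
t_ret = A_ann·L/Q = 5.807 s
t_cycle = t_ext + t_ret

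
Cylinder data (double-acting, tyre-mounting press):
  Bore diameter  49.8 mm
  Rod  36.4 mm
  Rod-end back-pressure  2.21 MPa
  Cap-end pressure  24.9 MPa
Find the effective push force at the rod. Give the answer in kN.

F ≈ 46.5 kN

Cap-side area A_cap = π/4 × (49.8 mm)² = 1948 mm^2
Rod-side annular area A_ann = π/4 × (49.8² − 36.4²) = 907.2 mm^2
Net thrust = P_cap·A_cap − P_rod·A_ann = 48.50 kN − 2.005 kN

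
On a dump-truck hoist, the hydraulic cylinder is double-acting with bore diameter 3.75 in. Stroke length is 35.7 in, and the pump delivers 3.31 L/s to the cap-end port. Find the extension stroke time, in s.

Cap-side area A_cap = π/4 × (3.75 in)² = 11.04 in^2
Swept volume V = A × L; t = V / Q = A·L / Q

t ≈ 1.95 s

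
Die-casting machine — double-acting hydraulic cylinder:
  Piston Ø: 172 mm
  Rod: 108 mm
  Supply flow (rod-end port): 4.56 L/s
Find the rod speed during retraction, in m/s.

v ≈ 0.324 m/s

Rod-side annular area A_ann = π/4 × (172² − 108²) = 14070 mm^2
Flow into the rod-end port fills the annular volume.
v = Q / A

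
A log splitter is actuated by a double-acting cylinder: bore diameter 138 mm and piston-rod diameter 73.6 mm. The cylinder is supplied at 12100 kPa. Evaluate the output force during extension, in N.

Cap-side area A_cap = π/4 × (138 mm)² = 14960 mm^2
F = P × A_cap = 12100 kPa × A_cap

F ≈ 1.81e5 N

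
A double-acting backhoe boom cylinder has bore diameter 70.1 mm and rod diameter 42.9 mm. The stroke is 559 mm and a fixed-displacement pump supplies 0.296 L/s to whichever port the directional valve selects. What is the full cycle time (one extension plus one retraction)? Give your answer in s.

t ≈ 11.8 s

Cap-side area A_cap = π/4 × (70.1 mm)² = 3859 mm^2
Rod-side annular area A_ann = π/4 × (70.1² − 42.9²) = 2414 mm^2
t_ext = A_cap·L/Q = 7.289 s
t_ret = A_ann·L/Q = 4.559 s
t_cycle = t_ext + t_ret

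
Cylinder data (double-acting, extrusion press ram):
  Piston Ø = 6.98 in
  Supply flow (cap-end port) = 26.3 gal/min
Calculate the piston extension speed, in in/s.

Cap-side area A_cap = π/4 × (6.98 in)² = 38.26 in^2
v = Q / A

v ≈ 2.65 in/s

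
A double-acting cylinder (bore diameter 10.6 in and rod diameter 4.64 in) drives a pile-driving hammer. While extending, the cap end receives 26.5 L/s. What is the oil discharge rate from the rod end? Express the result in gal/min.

Q_out ≈ 340 gal/min

Cap-side area A_cap = π/4 × (10.6 in)² = 88.25 in^2
Rod-side annular area A_ann = π/4 × (10.6² − 4.64²) = 71.34 in^2
Piston speed v = Q_in/A_cap; rod-end outflow Q_out = v × A_ann = Q_in × A_ann/A_cap.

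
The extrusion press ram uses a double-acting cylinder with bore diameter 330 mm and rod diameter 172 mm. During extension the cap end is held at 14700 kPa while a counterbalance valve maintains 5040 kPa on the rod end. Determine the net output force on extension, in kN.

Cap-side area A_cap = π/4 × (330 mm)² = 85530 mm^2
Rod-side annular area A_ann = π/4 × (330² − 172²) = 62290 mm^2
Net thrust = P_cap·A_cap − P_rod·A_ann = 1257 kN − 314.0 kN

F ≈ 943 kN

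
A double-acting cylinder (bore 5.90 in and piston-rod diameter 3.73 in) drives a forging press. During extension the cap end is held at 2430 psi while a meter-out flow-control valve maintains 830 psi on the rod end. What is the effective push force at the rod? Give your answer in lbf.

F ≈ 52800 lbf

Cap-side area A_cap = π/4 × (5.90 in)² = 27.34 in^2
Rod-side annular area A_ann = π/4 × (5.90² − 3.73²) = 16.41 in^2
Net thrust = P_cap·A_cap − P_rod·A_ann = 66440 lbf − 13620 lbf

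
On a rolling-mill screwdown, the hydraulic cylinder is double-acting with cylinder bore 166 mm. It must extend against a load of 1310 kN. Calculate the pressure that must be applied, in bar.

P ≈ 605 bar

Cap-side area A_cap = π/4 × (166 mm)² = 21640 mm^2
P = F / A = 1310 kN / A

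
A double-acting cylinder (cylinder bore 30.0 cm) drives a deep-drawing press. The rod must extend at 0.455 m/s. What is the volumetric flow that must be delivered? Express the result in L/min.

Q ≈ 1930 L/min

Cap-side area A_cap = π/4 × (30.0 cm)² = 706.9 cm^2
Q = A × v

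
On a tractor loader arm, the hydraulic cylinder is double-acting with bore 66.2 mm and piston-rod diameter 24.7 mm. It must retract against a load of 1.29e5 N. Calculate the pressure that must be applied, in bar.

P ≈ 435 bar

Rod-side annular area A_ann = π/4 × (66.2² − 24.7²) = 2963 mm^2
Retraction: pressure acts on the annular area.
P = F / A = 1.29e5 N / A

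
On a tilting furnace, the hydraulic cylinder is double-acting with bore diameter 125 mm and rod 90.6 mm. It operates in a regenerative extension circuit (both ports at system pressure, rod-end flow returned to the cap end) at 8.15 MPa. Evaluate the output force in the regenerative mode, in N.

F ≈ 52500 N

With equal pressure on both faces, forces on the annular region cancel; the net push is pressure × rod cross-section.
Rod cross-section A_rod = π/4 × (90.6 mm)² = 6447 mm^2
F = P × A_rod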